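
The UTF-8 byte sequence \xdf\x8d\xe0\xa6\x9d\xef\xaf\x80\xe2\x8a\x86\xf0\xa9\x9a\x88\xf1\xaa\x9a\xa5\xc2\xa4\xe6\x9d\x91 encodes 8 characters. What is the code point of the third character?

Offset 0: leading byte 0xDF = 11011111 → 2-byte char #1 = DF 8D.
Offset 2: leading byte 0xE0 = 11100000 → 3-byte char #2 = E0 A6 9D.
Offset 5: leading byte 0xEF = 11101111 → 3-byte char #3 = EF AF 80.
Leading byte 0xEF = 11101111 matches 1110xxxx → 3-byte sequence.
Byte 1: 0xEF = 11101111, payload 1111 (4 bits).
Byte 2: 0xAF = 10101111 (10xxxxxx ✓), payload 101111.
Byte 3: 0x80 = 10000000 (10xxxxxx ✓), payload 000000.
Concatenate: 1111101111000000 = 0xFBC0 (16 bits → U+FBC0).

U+FBC0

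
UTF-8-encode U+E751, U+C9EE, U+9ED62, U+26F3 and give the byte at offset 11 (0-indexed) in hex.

0x9B

U+E751 → 3-byte form EE 9D 91 at offsets 0–2.
U+C9EE → 3-byte form EC A7 AE at offsets 3–5.
U+9ED62 → 4-byte form F2 9E B5 A2 at offsets 6–9.
U+26F3 → 3-byte form E2 9B B3 at offsets 10–12.
Offset 11 falls in char 4's range; it's byte 2 of E2 9B B3 = 0x9B.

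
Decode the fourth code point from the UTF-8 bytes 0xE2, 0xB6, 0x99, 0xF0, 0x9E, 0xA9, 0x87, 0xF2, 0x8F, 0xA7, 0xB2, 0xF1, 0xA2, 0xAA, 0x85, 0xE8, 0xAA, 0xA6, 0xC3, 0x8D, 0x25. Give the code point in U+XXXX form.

Offset 0: leading byte 0xE2 = 11100010 → 3-byte char #1 = E2 B6 99.
Offset 3: leading byte 0xF0 = 11110000 → 4-byte char #2 = F0 9E A9 87.
Offset 7: leading byte 0xF2 = 11110010 → 4-byte char #3 = F2 8F A7 B2.
Offset 11: leading byte 0xF1 = 11110001 → 4-byte char #4 = F1 A2 AA 85.
Leading byte 0xF1 = 11110001 matches 11110xxx → 4-byte sequence.
Byte 1: 0xF1 = 11110001, payload 001 (3 bits).
Byte 2: 0xA2 = 10100010 (10xxxxxx ✓), payload 100010.
Byte 3: 0xAA = 10101010 (10xxxxxx ✓), payload 101010.
Byte 4: 0x85 = 10000101 (10xxxxxx ✓), payload 000101.
Concatenate: 001100010101010000101 = 0x62A85 (21 bits → U+62A85).

U+62A85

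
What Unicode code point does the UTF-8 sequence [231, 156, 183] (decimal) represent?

Leading byte 0xE7 = 11100111 matches 1110xxxx → 3-byte sequence.
Byte 1: 0xE7 = 11100111, payload 0111 (4 bits).
Byte 2: 0x9C = 10011100 (10xxxxxx ✓), payload 011100.
Byte 3: 0xB7 = 10110111 (10xxxxxx ✓), payload 110111.
Concatenate: 0111011100110111 = 0x7737 (16 bits → U+7737).

U+7737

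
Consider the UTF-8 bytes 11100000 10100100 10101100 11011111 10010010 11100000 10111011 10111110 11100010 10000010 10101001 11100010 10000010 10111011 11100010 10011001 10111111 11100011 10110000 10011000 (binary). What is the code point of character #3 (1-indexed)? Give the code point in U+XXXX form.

U+0EFE

Offset 0: leading byte 0xE0 = 11100000 → 3-byte char #1 = E0 A4 AC.
Offset 3: leading byte 0xDF = 11011111 → 2-byte char #2 = DF 92.
Offset 5: leading byte 0xE0 = 11100000 → 3-byte char #3 = E0 BB BE.
Leading byte 0xE0 = 11100000 matches 1110xxxx → 3-byte sequence.
Byte 1: 0xE0 = 11100000, payload 0000 (4 bits).
Byte 2: 0xBB = 10111011 (10xxxxxx ✓), payload 111011.
Byte 3: 0xBE = 10111110 (10xxxxxx ✓), payload 111110.
Concatenate: 0000111011111110 = 0xEFE (16 bits → U+0EFE).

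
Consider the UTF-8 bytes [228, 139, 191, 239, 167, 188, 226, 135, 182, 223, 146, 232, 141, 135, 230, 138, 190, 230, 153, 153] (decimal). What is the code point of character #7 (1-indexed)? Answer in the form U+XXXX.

Offset 0: leading byte 0xE4 = 11100100 → 3-byte char #1 = E4 8B BF.
Offset 3: leading byte 0xEF = 11101111 → 3-byte char #2 = EF A7 BC.
Offset 6: leading byte 0xE2 = 11100010 → 3-byte char #3 = E2 87 B6.
Offset 9: leading byte 0xDF = 11011111 → 2-byte char #4 = DF 92.
Offset 11: leading byte 0xE8 = 11101000 → 3-byte char #5 = E8 8D 87.
Offset 14: leading byte 0xE6 = 11100110 → 3-byte char #6 = E6 8A BE.
Offset 17: leading byte 0xE6 = 11100110 → 3-byte char #7 = E6 99 99.
Leading byte 0xE6 = 11100110 matches 1110xxxx → 3-byte sequence.
Byte 1: 0xE6 = 11100110, payload 0110 (4 bits).
Byte 2: 0x99 = 10011001 (10xxxxxx ✓), payload 011001.
Byte 3: 0x99 = 10011001 (10xxxxxx ✓), payload 011001.
Concatenate: 0110011001011001 = 0x6659 (16 bits → U+6659).

U+6659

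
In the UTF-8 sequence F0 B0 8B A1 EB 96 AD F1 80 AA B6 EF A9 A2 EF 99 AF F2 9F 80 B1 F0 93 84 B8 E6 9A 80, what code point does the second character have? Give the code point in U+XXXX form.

U+B5AD

Offset 0: leading byte 0xF0 = 11110000 → 4-byte char #1 = F0 B0 8B A1.
Offset 4: leading byte 0xEB = 11101011 → 3-byte char #2 = EB 96 AD.
Leading byte 0xEB = 11101011 matches 1110xxxx → 3-byte sequence.
Byte 1: 0xEB = 11101011, payload 1011 (4 bits).
Byte 2: 0x96 = 10010110 (10xxxxxx ✓), payload 010110.
Byte 3: 0xAD = 10101101 (10xxxxxx ✓), payload 101101.
Concatenate: 1011010110101101 = 0xB5AD (16 bits → U+B5AD).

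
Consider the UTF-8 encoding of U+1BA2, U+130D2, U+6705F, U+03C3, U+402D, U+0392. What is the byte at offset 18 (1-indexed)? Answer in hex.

0x92

1-indexed offset 18 is 0-indexed offset 17.
U+1BA2 → 3-byte form E1 AE A2 at offsets 0–2.
U+130D2 → 4-byte form F0 93 83 92 at offsets 3–6.
U+6705F → 4-byte form F1 A7 81 9F at offsets 7–10.
U+03C3 → 2-byte form CF 83 at offsets 11–12.
U+402D → 3-byte form E4 80 AD at offsets 13–15.
U+0392 → 2-byte form CE 92 at offsets 16–17.
Offset 17 falls in char 6's range; it's byte 2 of CE 92 = 0x92.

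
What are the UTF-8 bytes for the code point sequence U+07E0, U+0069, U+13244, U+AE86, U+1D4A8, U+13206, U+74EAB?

U+07E0: 2-byte form → DF A0.
U+0069: 1-byte form → 69.
U+13244: 4-byte form → F0 93 89 84.
U+AE86: 3-byte form → EA BA 86.
U+1D4A8: 4-byte form → F0 9D 92 A8.
U+13206: 4-byte form → F0 93 88 86.
U+74EAB: 4-byte form → F1 B4 BA AB.
Concatenated (22 bytes): DF A0 69 F0 93 89 84 EA BA 86 F0 9D 92 A8 F0 93 88 86 F1 B4 BA AB.

DF A0 69 F0 93 89 84 EA BA 86 F0 9D 92 A8 F0 93 88 86 F1 B4 BA AB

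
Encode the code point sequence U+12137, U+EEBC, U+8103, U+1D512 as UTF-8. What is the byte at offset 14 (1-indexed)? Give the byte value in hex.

0x92

1-indexed offset 14 is 0-indexed offset 13.
U+12137 → 4-byte form F0 92 84 B7 at offsets 0–3.
U+EEBC → 3-byte form EE BA BC at offsets 4–6.
U+8103 → 3-byte form E8 84 83 at offsets 7–9.
U+1D512 → 4-byte form F0 9D 94 92 at offsets 10–13.
Offset 13 falls in char 4's range; it's byte 4 of F0 9D 94 92 = 0x92.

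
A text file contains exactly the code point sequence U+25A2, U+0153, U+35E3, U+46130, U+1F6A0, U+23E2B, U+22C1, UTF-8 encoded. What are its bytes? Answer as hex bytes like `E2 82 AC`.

U+25A2: 3-byte form → E2 96 A2.
U+0153: 2-byte form → C5 93.
U+35E3: 3-byte form → E3 97 A3.
U+46130: 4-byte form → F1 86 84 B0.
U+1F6A0: 4-byte form → F0 9F 9A A0.
U+23E2B: 4-byte form → F0 A3 B8 AB.
U+22C1: 3-byte form → E2 8B 81.
Concatenated (23 bytes): E2 96 A2 C5 93 E3 97 A3 F1 86 84 B0 F0 9F 9A A0 F0 A3 B8 AB E2 8B 81.

E2 96 A2 C5 93 E3 97 A3 F1 86 84 B0 F0 9F 9A A0 F0 A3 B8 AB E2 8B 81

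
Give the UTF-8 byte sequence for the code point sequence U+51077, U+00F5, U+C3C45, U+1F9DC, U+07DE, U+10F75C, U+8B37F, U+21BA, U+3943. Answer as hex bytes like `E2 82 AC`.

U+51077: 4-byte form → F1 91 81 B7.
U+00F5: 2-byte form → C3 B5.
U+C3C45: 4-byte form → F3 83 B1 85.
U+1F9DC: 4-byte form → F0 9F A7 9C.
U+07DE: 2-byte form → DF 9E.
U+10F75C: 4-byte form → F4 8F 9D 9C.
U+8B37F: 4-byte form → F2 8B 8D BF.
U+21BA: 3-byte form → E2 86 BA.
U+3943: 3-byte form → E3 A5 83.
Concatenated (30 bytes): F1 91 81 B7 C3 B5 F3 83 B1 85 F0 9F A7 9C DF 9E F4 8F 9D 9C F2 8B 8D BF E2 86 BA E3 A5 83.

F1 91 81 B7 C3 B5 F3 83 B1 85 F0 9F A7 9C DF 9E F4 8F 9D 9C F2 8B 8D BF E2 86 BA E3 A5 83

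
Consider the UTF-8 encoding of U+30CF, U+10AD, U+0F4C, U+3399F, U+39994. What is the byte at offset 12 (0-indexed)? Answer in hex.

0x9F

U+30CF → 3-byte form E3 83 8F at offsets 0–2.
U+10AD → 3-byte form E1 82 AD at offsets 3–5.
U+0F4C → 3-byte form E0 BD 8C at offsets 6–8.
U+3399F → 4-byte form F0 B3 A6 9F at offsets 9–12.
Offset 12 falls in char 4's range; it's byte 4 of F0 B3 A6 9F = 0x9F.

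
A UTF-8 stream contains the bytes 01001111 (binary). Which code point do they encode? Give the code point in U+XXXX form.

U+004F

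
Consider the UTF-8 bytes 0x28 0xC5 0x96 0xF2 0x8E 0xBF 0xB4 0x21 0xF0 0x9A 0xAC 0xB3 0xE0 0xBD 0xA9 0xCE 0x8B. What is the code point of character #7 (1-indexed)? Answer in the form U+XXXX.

U+038B

Offset 0: leading byte 0x28 = 00101000 → 1-byte char #1 = 28.
Offset 1: leading byte 0xC5 = 11000101 → 2-byte char #2 = C5 96.
Offset 3: leading byte 0xF2 = 11110010 → 4-byte char #3 = F2 8E BF B4.
Offset 7: leading byte 0x21 = 00100001 → 1-byte char #4 = 21.
Offset 8: leading byte 0xF0 = 11110000 → 4-byte char #5 = F0 9A AC B3.
Offset 12: leading byte 0xE0 = 11100000 → 3-byte char #6 = E0 BD A9.
Offset 15: leading byte 0xCE = 11001110 → 2-byte char #7 = CE 8B.
Leading byte 0xCE = 11001110 matches 110xxxxx → 2-byte sequence.
Byte 1: 0xCE = 11001110, payload 01110 (5 bits).
Byte 2: 0x8B = 10001011 (10xxxxxx ✓), payload 001011.
Concatenate: 01110001011 = 0x38B (11 bits → U+038B).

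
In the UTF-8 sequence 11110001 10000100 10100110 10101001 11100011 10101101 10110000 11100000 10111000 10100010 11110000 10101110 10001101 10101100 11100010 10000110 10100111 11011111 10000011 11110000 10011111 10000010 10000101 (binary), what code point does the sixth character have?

U+07C3

Offset 0: leading byte 0xF1 = 11110001 → 4-byte char #1 = F1 84 A6 A9.
Offset 4: leading byte 0xE3 = 11100011 → 3-byte char #2 = E3 AD B0.
Offset 7: leading byte 0xE0 = 11100000 → 3-byte char #3 = E0 B8 A2.
Offset 10: leading byte 0xF0 = 11110000 → 4-byte char #4 = F0 AE 8D AC.
Offset 14: leading byte 0xE2 = 11100010 → 3-byte char #5 = E2 86 A7.
Offset 17: leading byte 0xDF = 11011111 → 2-byte char #6 = DF 83.
Leading byte 0xDF = 11011111 matches 110xxxxx → 2-byte sequence.
Byte 1: 0xDF = 11011111, payload 11111 (5 bits).
Byte 2: 0x83 = 10000011 (10xxxxxx ✓), payload 000011.
Concatenate: 11111000011 = 0x7C3 (11 bits → U+07C3).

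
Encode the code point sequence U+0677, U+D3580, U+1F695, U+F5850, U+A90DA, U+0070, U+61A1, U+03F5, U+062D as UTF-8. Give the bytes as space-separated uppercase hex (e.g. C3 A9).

D9 B7 F3 93 96 80 F0 9F 9A 95 F3 B5 A1 90 F2 A9 83 9A 70 E6 86 A1 CF B5 D8 AD

U+0677: 2-byte form → D9 B7.
U+D3580: 4-byte form → F3 93 96 80.
U+1F695: 4-byte form → F0 9F 9A 95.
U+F5850: 4-byte form → F3 B5 A1 90.
U+A90DA: 4-byte form → F2 A9 83 9A.
U+0070: 1-byte form → 70.
U+61A1: 3-byte form → E6 86 A1.
U+03F5: 2-byte form → CF B5.
U+062D: 2-byte form → D8 AD.
Concatenated (26 bytes): D9 B7 F3 93 96 80 F0 9F 9A 95 F3 B5 A1 90 F2 A9 83 9A 70 E6 86 A1 CF B5 D8 AD.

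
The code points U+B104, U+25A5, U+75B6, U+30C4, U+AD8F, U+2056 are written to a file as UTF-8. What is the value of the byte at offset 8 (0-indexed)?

0xB6

U+B104 → 3-byte form EB 84 84 at offsets 0–2.
U+25A5 → 3-byte form E2 96 A5 at offsets 3–5.
U+75B6 → 3-byte form E7 96 B6 at offsets 6–8.
Offset 8 falls in char 3's range; it's byte 3 of E7 96 B6 = 0xB6.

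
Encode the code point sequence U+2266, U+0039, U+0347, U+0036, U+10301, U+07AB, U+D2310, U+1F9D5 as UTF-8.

U+2266: 3-byte form → E2 89 A6.
U+0039: 1-byte form → 39.
U+0347: 2-byte form → CD 87.
U+0036: 1-byte form → 36.
U+10301: 4-byte form → F0 90 8C 81.
U+07AB: 2-byte form → DE AB.
U+D2310: 4-byte form → F3 92 8C 90.
U+1F9D5: 4-byte form → F0 9F A7 95.
Concatenated (21 bytes): E2 89 A6 39 CD 87 36 F0 90 8C 81 DE AB F3 92 8C 90 F0 9F A7 95.

E2 89 A6 39 CD 87 36 F0 90 8C 81 DE AB F3 92 8C 90 F0 9F A7 95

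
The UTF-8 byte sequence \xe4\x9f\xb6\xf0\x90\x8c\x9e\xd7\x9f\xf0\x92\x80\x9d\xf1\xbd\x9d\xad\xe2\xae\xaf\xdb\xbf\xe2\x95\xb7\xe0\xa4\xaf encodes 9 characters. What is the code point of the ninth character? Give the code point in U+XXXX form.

Offset 0: leading byte 0xE4 = 11100100 → 3-byte char #1 = E4 9F B6.
Offset 3: leading byte 0xF0 = 11110000 → 4-byte char #2 = F0 90 8C 9E.
Offset 7: leading byte 0xD7 = 11010111 → 2-byte char #3 = D7 9F.
Offset 9: leading byte 0xF0 = 11110000 → 4-byte char #4 = F0 92 80 9D.
Offset 13: leading byte 0xF1 = 11110001 → 4-byte char #5 = F1 BD 9D AD.
Offset 17: leading byte 0xE2 = 11100010 → 3-byte char #6 = E2 AE AF.
Offset 20: leading byte 0xDB = 11011011 → 2-byte char #7 = DB BF.
Offset 22: leading byte 0xE2 = 11100010 → 3-byte char #8 = E2 95 B7.
Offset 25: leading byte 0xE0 = 11100000 → 3-byte char #9 = E0 A4 AF.
Leading byte 0xE0 = 11100000 matches 1110xxxx → 3-byte sequence.
Byte 1: 0xE0 = 11100000, payload 0000 (4 bits).
Byte 2: 0xA4 = 10100100 (10xxxxxx ✓), payload 100100.
Byte 3: 0xAF = 10101111 (10xxxxxx ✓), payload 101111.
Concatenate: 0000100100101111 = 0x92F (16 bits → U+092F).

U+092F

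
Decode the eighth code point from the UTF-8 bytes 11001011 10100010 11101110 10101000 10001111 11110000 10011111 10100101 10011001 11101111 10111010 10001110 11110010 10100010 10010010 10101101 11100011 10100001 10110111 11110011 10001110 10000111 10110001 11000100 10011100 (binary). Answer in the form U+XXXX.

Offset 0: leading byte 0xCB = 11001011 → 2-byte char #1 = CB A2.
Offset 2: leading byte 0xEE = 11101110 → 3-byte char #2 = EE A8 8F.
Offset 5: leading byte 0xF0 = 11110000 → 4-byte char #3 = F0 9F A5 99.
Offset 9: leading byte 0xEF = 11101111 → 3-byte char #4 = EF BA 8E.
Offset 12: leading byte 0xF2 = 11110010 → 4-byte char #5 = F2 A2 92 AD.
Offset 16: leading byte 0xE3 = 11100011 → 3-byte char #6 = E3 A1 B7.
Offset 19: leading byte 0xF3 = 11110011 → 4-byte char #7 = F3 8E 87 B1.
Offset 23: leading byte 0xC4 = 11000100 → 2-byte char #8 = C4 9C.
Leading byte 0xC4 = 11000100 matches 110xxxxx → 2-byte sequence.
Byte 1: 0xC4 = 11000100, payload 00100 (5 bits).
Byte 2: 0x9C = 10011100 (10xxxxxx ✓), payload 011100.
Concatenate: 00100011100 = 0x11C (11 bits → U+011C).

U+011C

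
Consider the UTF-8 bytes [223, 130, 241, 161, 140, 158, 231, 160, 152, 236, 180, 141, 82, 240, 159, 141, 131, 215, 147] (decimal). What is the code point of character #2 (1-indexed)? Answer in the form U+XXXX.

Offset 0: leading byte 0xDF = 11011111 → 2-byte char #1 = DF 82.
Offset 2: leading byte 0xF1 = 11110001 → 4-byte char #2 = F1 A1 8C 9E.
Leading byte 0xF1 = 11110001 matches 11110xxx → 4-byte sequence.
Byte 1: 0xF1 = 11110001, payload 001 (3 bits).
Byte 2: 0xA1 = 10100001 (10xxxxxx ✓), payload 100001.
Byte 3: 0x8C = 10001100 (10xxxxxx ✓), payload 001100.
Byte 4: 0x9E = 10011110 (10xxxxxx ✓), payload 011110.
Concatenate: 001100001001100011110 = 0x6131E (21 bits → U+6131E).

U+6131E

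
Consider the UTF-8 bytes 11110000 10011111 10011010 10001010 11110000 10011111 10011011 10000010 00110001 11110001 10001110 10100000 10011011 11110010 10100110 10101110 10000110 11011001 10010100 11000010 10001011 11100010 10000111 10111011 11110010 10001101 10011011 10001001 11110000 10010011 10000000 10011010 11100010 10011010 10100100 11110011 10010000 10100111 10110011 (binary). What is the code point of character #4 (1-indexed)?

Offset 0: leading byte 0xF0 = 11110000 → 4-byte char #1 = F0 9F 9A 8A.
Offset 4: leading byte 0xF0 = 11110000 → 4-byte char #2 = F0 9F 9B 82.
Offset 8: leading byte 0x31 = 00110001 → 1-byte char #3 = 31.
Offset 9: leading byte 0xF1 = 11110001 → 4-byte char #4 = F1 8E A0 9B.
Leading byte 0xF1 = 11110001 matches 11110xxx → 4-byte sequence.
Byte 1: 0xF1 = 11110001, payload 001 (3 bits).
Byte 2: 0x8E = 10001110 (10xxxxxx ✓), payload 001110.
Byte 3: 0xA0 = 10100000 (10xxxxxx ✓), payload 100000.
Byte 4: 0x9B = 10011011 (10xxxxxx ✓), payload 011011.
Concatenate: 001001110100000011011 = 0x4E81B (21 bits → U+4E81B).

U+4E81B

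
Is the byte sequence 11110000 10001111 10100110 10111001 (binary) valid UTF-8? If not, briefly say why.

invalid (overlong encoding)

Leading byte 0xF0 = 11110000 → 4-byte form.
Continuation bytes all match 10xxxxxx. Payload decodes to 0xF9B9.
But 0xF9B9 < 0x10000, the minimum for a 4-byte sequence — this is an overlong encoding.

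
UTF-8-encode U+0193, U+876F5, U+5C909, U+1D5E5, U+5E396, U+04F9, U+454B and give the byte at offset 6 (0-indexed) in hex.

0xF1

U+0193 → 2-byte form C6 93 at offsets 0–1.
U+876F5 → 4-byte form F2 87 9B B5 at offsets 2–5.
U+5C909 → 4-byte form F1 9C A4 89 at offsets 6–9.
Offset 6 falls in char 3's range; it's byte 1 of F1 9C A4 89 = 0xF1.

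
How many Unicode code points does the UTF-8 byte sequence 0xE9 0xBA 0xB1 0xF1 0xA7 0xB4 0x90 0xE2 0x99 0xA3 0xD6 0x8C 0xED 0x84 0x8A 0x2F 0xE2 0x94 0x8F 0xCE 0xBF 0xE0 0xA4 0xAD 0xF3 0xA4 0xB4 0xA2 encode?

Byte at offset 0: 0xE9 = 11101001 → 3-byte char (#1). Advance 3.
Byte at offset 3: 0xF1 = 11110001 → 4-byte char (#2). Advance 4.
Byte at offset 7: 0xE2 = 11100010 → 3-byte char (#3). Advance 3.
Byte at offset 10: 0xD6 = 11010110 → 2-byte char (#4). Advance 2.
Byte at offset 12: 0xED = 11101101 → 3-byte char (#5). Advance 3.
Byte at offset 15: 0x2F = 00101111 → 1-byte char (#6). Advance 1.
Byte at offset 16: 0xE2 = 11100010 → 3-byte char (#7). Advance 3.
Byte at offset 19: 0xCE = 11001110 → 2-byte char (#8). Advance 2.
Byte at offset 21: 0xE0 = 11100000 → 3-byte char (#9). Advance 3.
Byte at offset 24: 0xF3 = 11110011 → 4-byte char (#10). Advance 4.
Reached end at offset 28 after 10 code points.

10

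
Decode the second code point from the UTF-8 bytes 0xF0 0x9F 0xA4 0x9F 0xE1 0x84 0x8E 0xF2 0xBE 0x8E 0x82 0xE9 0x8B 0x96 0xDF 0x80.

Offset 0: leading byte 0xF0 = 11110000 → 4-byte char #1 = F0 9F A4 9F.
Offset 4: leading byte 0xE1 = 11100001 → 3-byte char #2 = E1 84 8E.
Leading byte 0xE1 = 11100001 matches 1110xxxx → 3-byte sequence.
Byte 1: 0xE1 = 11100001, payload 0001 (4 bits).
Byte 2: 0x84 = 10000100 (10xxxxxx ✓), payload 000100.
Byte 3: 0x8E = 10001110 (10xxxxxx ✓), payload 001110.
Concatenate: 0001000100001110 = 0x110E (16 bits → U+110E).

U+110E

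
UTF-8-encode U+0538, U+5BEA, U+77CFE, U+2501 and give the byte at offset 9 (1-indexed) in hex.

1-indexed offset 9 is 0-indexed offset 8.
U+0538 → 2-byte form D4 B8 at offsets 0–1.
U+5BEA → 3-byte form E5 AF AA at offsets 2–4.
U+77CFE → 4-byte form F1 B7 B3 BE at offsets 5–8.
Offset 8 falls in char 3's range; it's byte 4 of F1 B7 B3 BE = 0xBE.

0xBE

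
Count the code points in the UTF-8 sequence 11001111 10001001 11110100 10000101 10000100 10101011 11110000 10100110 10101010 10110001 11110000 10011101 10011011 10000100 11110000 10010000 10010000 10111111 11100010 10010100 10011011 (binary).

6

Byte at offset 0: 0xCF = 11001111 → 2-byte char (#1). Advance 2.
Byte at offset 2: 0xF4 = 11110100 → 4-byte char (#2). Advance 4.
Byte at offset 6: 0xF0 = 11110000 → 4-byte char (#3). Advance 4.
Byte at offset 10: 0xF0 = 11110000 → 4-byte char (#4). Advance 4.
Byte at offset 14: 0xF0 = 11110000 → 4-byte char (#5). Advance 4.
Byte at offset 18: 0xE2 = 11100010 → 3-byte char (#6). Advance 3.
Reached end at offset 21 after 6 code points.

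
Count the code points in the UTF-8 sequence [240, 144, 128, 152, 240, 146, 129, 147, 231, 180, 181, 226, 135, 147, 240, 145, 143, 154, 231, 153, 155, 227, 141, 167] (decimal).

7

Byte at offset 0: 0xF0 = 11110000 → 4-byte char (#1). Advance 4.
Byte at offset 4: 0xF0 = 11110000 → 4-byte char (#2). Advance 4.
Byte at offset 8: 0xE7 = 11100111 → 3-byte char (#3). Advance 3.
Byte at offset 11: 0xE2 = 11100010 → 3-byte char (#4). Advance 3.
Byte at offset 14: 0xF0 = 11110000 → 4-byte char (#5). Advance 4.
Byte at offset 18: 0xE7 = 11100111 → 3-byte char (#6). Advance 3.
Byte at offset 21: 0xE3 = 11100011 → 3-byte char (#7). Advance 3.
Reached end at offset 24 after 7 code points.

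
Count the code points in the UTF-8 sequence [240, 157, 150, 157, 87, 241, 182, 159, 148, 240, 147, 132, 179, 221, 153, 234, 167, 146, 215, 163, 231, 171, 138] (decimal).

8

Byte at offset 0: 0xF0 = 11110000 → 4-byte char (#1). Advance 4.
Byte at offset 4: 0x57 = 01010111 → 1-byte char (#2). Advance 1.
Byte at offset 5: 0xF1 = 11110001 → 4-byte char (#3). Advance 4.
Byte at offset 9: 0xF0 = 11110000 → 4-byte char (#4). Advance 4.
Byte at offset 13: 0xDD = 11011101 → 2-byte char (#5). Advance 2.
Byte at offset 15: 0xEA = 11101010 → 3-byte char (#6). Advance 3.
Byte at offset 18: 0xD7 = 11010111 → 2-byte char (#7). Advance 2.
Byte at offset 20: 0xE7 = 11100111 → 3-byte char (#8). Advance 3.
Reached end at offset 23 after 8 code points.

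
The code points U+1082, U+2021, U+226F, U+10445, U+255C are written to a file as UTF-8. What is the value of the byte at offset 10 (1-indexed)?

1-indexed offset 10 is 0-indexed offset 9.
U+1082 → 3-byte form E1 82 82 at offsets 0–2.
U+2021 → 3-byte form E2 80 A1 at offsets 3–5.
U+226F → 3-byte form E2 89 AF at offsets 6–8.
U+10445 → 4-byte form F0 90 91 85 at offsets 9–12.
Offset 9 falls in char 4's range; it's byte 1 of F0 90 91 85 = 0xF0.

0xF0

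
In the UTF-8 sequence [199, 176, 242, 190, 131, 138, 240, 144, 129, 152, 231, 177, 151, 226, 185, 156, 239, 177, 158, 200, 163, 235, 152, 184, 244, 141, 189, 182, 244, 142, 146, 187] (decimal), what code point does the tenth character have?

Offset 0: leading byte 0xC7 = 11000111 → 2-byte char #1 = C7 B0.
Offset 2: leading byte 0xF2 = 11110010 → 4-byte char #2 = F2 BE 83 8A.
Offset 6: leading byte 0xF0 = 11110000 → 4-byte char #3 = F0 90 81 98.
Offset 10: leading byte 0xE7 = 11100111 → 3-byte char #4 = E7 B1 97.
Offset 13: leading byte 0xE2 = 11100010 → 3-byte char #5 = E2 B9 9C.
Offset 16: leading byte 0xEF = 11101111 → 3-byte char #6 = EF B1 9E.
Offset 19: leading byte 0xC8 = 11001000 → 2-byte char #7 = C8 A3.
Offset 21: leading byte 0xEB = 11101011 → 3-byte char #8 = EB 98 B8.
Offset 24: leading byte 0xF4 = 11110100 → 4-byte char #9 = F4 8D BD B6.
Offset 28: leading byte 0xF4 = 11110100 → 4-byte char #10 = F4 8E 92 BB.
Leading byte 0xF4 = 11110100 matches 11110xxx → 4-byte sequence.
Byte 1: 0xF4 = 11110100, payload 100 (3 bits).
Byte 2: 0x8E = 10001110 (10xxxxxx ✓), payload 001110.
Byte 3: 0x92 = 10010010 (10xxxxxx ✓), payload 010010.
Byte 4: 0xBB = 10111011 (10xxxxxx ✓), payload 111011.
Concatenate: 100001110010010111011 = 0x10E4BB (21 bits → U+10E4BB).

U+10E4BB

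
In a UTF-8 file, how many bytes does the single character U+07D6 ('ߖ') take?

U+07D6 = 0x7D6. UTF-8 uses 1 byte below 0x80, 2 below 0x800, 3 below 0x10000, 4 up to 0x10FFFF. 0x7D6 is in U+0080–U+07FF → 2 bytes.

2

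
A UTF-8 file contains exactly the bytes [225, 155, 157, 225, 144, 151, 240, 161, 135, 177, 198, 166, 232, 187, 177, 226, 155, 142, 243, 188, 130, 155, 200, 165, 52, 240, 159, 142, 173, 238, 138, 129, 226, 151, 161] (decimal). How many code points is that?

12

Byte at offset 0: 0xE1 = 11100001 → 3-byte char (#1). Advance 3.
Byte at offset 3: 0xE1 = 11100001 → 3-byte char (#2). Advance 3.
Byte at offset 6: 0xF0 = 11110000 → 4-byte char (#3). Advance 4.
Byte at offset 10: 0xC6 = 11000110 → 2-byte char (#4). Advance 2.
Byte at offset 12: 0xE8 = 11101000 → 3-byte char (#5). Advance 3.
Byte at offset 15: 0xE2 = 11100010 → 3-byte char (#6). Advance 3.
Byte at offset 18: 0xF3 = 11110011 → 4-byte char (#7). Advance 4.
Byte at offset 22: 0xC8 = 11001000 → 2-byte char (#8). Advance 2.
Byte at offset 24: 0x34 = 00110100 → 1-byte char (#9). Advance 1.
Byte at offset 25: 0xF0 = 11110000 → 4-byte char (#10). Advance 4.
Byte at offset 29: 0xEE = 11101110 → 3-byte char (#11). Advance 3.
Byte at offset 32: 0xE2 = 11100010 → 3-byte char (#12). Advance 3.
Reached end at offset 35 after 12 code points.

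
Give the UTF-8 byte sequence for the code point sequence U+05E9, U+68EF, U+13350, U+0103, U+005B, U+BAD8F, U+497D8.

U+05E9: 2-byte form → D7 A9.
U+68EF: 3-byte form → E6 A3 AF.
U+13350: 4-byte form → F0 93 8D 90.
U+0103: 2-byte form → C4 83.
U+005B: 1-byte form → 5B.
U+BAD8F: 4-byte form → F2 BA B6 8F.
U+497D8: 4-byte form → F1 89 9F 98.
Concatenated (20 bytes): D7 A9 E6 A3 AF F0 93 8D 90 C4 83 5B F2 BA B6 8F F1 89 9F 98.

D7 A9 E6 A3 AF F0 93 8D 90 C4 83 5B F2 BA B6 8F F1 89 9F 98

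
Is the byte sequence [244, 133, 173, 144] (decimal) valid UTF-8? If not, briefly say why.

valid

Leading byte 0xF4 = 11110100 → 4-byte form.
Continuation bytes 0x85=10000101, 0xAD=10101101, 0x90=10010000 all match 10xxxxxx.
Decoded value 0x105B50 is ≥ 0x10000 (shortest form) and not a surrogate.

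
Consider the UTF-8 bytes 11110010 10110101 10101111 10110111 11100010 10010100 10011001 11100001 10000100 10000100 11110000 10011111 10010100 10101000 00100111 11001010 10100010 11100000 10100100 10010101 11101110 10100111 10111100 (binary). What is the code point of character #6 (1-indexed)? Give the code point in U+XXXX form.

Offset 0: leading byte 0xF2 = 11110010 → 4-byte char #1 = F2 B5 AF B7.
Offset 4: leading byte 0xE2 = 11100010 → 3-byte char #2 = E2 94 99.
Offset 7: leading byte 0xE1 = 11100001 → 3-byte char #3 = E1 84 84.
Offset 10: leading byte 0xF0 = 11110000 → 4-byte char #4 = F0 9F 94 A8.
Offset 14: leading byte 0x27 = 00100111 → 1-byte char #5 = 27.
Offset 15: leading byte 0xCA = 11001010 → 2-byte char #6 = CA A2.
Leading byte 0xCA = 11001010 matches 110xxxxx → 2-byte sequence.
Byte 1: 0xCA = 11001010, payload 01010 (5 bits).
Byte 2: 0xA2 = 10100010 (10xxxxxx ✓), payload 100010.
Concatenate: 01010100010 = 0x2A2 (11 bits → U+02A2).

U+02A2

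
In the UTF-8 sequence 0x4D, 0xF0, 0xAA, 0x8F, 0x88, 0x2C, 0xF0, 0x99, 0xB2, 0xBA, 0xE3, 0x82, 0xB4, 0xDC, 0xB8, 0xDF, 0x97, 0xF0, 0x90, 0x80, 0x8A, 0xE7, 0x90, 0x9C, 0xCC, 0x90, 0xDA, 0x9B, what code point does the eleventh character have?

U+069B

Offset 0: leading byte 0x4D = 01001101 → 1-byte char #1 = 4D.
Offset 1: leading byte 0xF0 = 11110000 → 4-byte char #2 = F0 AA 8F 88.
Offset 5: leading byte 0x2C = 00101100 → 1-byte char #3 = 2C.
Offset 6: leading byte 0xF0 = 11110000 → 4-byte char #4 = F0 99 B2 BA.
Offset 10: leading byte 0xE3 = 11100011 → 3-byte char #5 = E3 82 B4.
Offset 13: leading byte 0xDC = 11011100 → 2-byte char #6 = DC B8.
Offset 15: leading byte 0xDF = 11011111 → 2-byte char #7 = DF 97.
Offset 17: leading byte 0xF0 = 11110000 → 4-byte char #8 = F0 90 80 8A.
Offset 21: leading byte 0xE7 = 11100111 → 3-byte char #9 = E7 90 9C.
Offset 24: leading byte 0xCC = 11001100 → 2-byte char #10 = CC 90.
Offset 26: leading byte 0xDA = 11011010 → 2-byte char #11 = DA 9B.
Leading byte 0xDA = 11011010 matches 110xxxxx → 2-byte sequence.
Byte 1: 0xDA = 11011010, payload 11010 (5 bits).
Byte 2: 0x9B = 10011011 (10xxxxxx ✓), payload 011011.
Concatenate: 11010011011 = 0x69B (11 bits → U+069B).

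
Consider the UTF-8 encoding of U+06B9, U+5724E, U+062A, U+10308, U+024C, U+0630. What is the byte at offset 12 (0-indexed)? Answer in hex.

U+06B9 → 2-byte form DA B9 at offsets 0–1.
U+5724E → 4-byte form F1 97 89 8E at offsets 2–5.
U+062A → 2-byte form D8 AA at offsets 6–7.
U+10308 → 4-byte form F0 90 8C 88 at offsets 8–11.
U+024C → 2-byte form C9 8C at offsets 12–13.
Offset 12 falls in char 5's range; it's byte 1 of C9 8C = 0xC9.

0xC9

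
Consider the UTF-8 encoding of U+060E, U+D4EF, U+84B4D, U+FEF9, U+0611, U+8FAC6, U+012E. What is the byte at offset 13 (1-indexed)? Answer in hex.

0xD8

1-indexed offset 13 is 0-indexed offset 12.
U+060E → 2-byte form D8 8E at offsets 0–1.
U+D4EF → 3-byte form ED 93 AF at offsets 2–4.
U+84B4D → 4-byte form F2 84 AD 8D at offsets 5–8.
U+FEF9 → 3-byte form EF BB B9 at offsets 9–11.
U+0611 → 2-byte form D8 91 at offsets 12–13.
Offset 12 falls in char 5's range; it's byte 1 of D8 91 = 0xD8.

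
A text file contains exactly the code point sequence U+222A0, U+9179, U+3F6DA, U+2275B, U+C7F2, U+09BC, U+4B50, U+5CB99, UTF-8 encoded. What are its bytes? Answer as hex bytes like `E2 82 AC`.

F0 A2 8A A0 E9 85 B9 F0 BF 9B 9A F0 A2 9D 9B EC 9F B2 E0 A6 BC E4 AD 90 F1 9C AE 99

U+222A0: 4-byte form → F0 A2 8A A0.
U+9179: 3-byte form → E9 85 B9.
U+3F6DA: 4-byte form → F0 BF 9B 9A.
U+2275B: 4-byte form → F0 A2 9D 9B.
U+C7F2: 3-byte form → EC 9F B2.
U+09BC: 3-byte form → E0 A6 BC.
U+4B50: 3-byte form → E4 AD 90.
U+5CB99: 4-byte form → F1 9C AE 99.
Concatenated (28 bytes): F0 A2 8A A0 E9 85 B9 F0 BF 9B 9A F0 A2 9D 9B EC 9F B2 E0 A6 BC E4 AD 90 F1 9C AE 99.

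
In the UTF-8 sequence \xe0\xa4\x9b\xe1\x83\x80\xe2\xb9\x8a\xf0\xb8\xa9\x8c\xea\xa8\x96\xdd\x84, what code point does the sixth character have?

U+0744

Offset 0: leading byte 0xE0 = 11100000 → 3-byte char #1 = E0 A4 9B.
Offset 3: leading byte 0xE1 = 11100001 → 3-byte char #2 = E1 83 80.
Offset 6: leading byte 0xE2 = 11100010 → 3-byte char #3 = E2 B9 8A.
Offset 9: leading byte 0xF0 = 11110000 → 4-byte char #4 = F0 B8 A9 8C.
Offset 13: leading byte 0xEA = 11101010 → 3-byte char #5 = EA A8 96.
Offset 16: leading byte 0xDD = 11011101 → 2-byte char #6 = DD 84.
Leading byte 0xDD = 11011101 matches 110xxxxx → 2-byte sequence.
Byte 1: 0xDD = 11011101, payload 11101 (5 bits).
Byte 2: 0x84 = 10000100 (10xxxxxx ✓), payload 000100.
Concatenate: 11101000100 = 0x744 (11 bits → U+0744).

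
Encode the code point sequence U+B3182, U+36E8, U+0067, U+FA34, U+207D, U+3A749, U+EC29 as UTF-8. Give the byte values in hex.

F2 B3 86 82 E3 9B A8 67 EF A8 B4 E2 81 BD F0 BA 9D 89 EE B0 A9

U+B3182: 4-byte form → F2 B3 86 82.
U+36E8: 3-byte form → E3 9B A8.
U+0067: 1-byte form → 67.
U+FA34: 3-byte form → EF A8 B4.
U+207D: 3-byte form → E2 81 BD.
U+3A749: 4-byte form → F0 BA 9D 89.
U+EC29: 3-byte form → EE B0 A9.
Concatenated (21 bytes): F2 B3 86 82 E3 9B A8 67 EF A8 B4 E2 81 BD F0 BA 9D 89 EE B0 A9.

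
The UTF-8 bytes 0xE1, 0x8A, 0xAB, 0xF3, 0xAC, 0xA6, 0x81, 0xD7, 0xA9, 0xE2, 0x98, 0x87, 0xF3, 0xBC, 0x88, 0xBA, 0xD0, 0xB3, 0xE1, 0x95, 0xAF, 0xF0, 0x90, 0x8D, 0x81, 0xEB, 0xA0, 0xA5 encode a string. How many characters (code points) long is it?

Byte at offset 0: 0xE1 = 11100001 → 3-byte char (#1). Advance 3.
Byte at offset 3: 0xF3 = 11110011 → 4-byte char (#2). Advance 4.
Byte at offset 7: 0xD7 = 11010111 → 2-byte char (#3). Advance 2.
Byte at offset 9: 0xE2 = 11100010 → 3-byte char (#4). Advance 3.
Byte at offset 12: 0xF3 = 11110011 → 4-byte char (#5). Advance 4.
Byte at offset 16: 0xD0 = 11010000 → 2-byte char (#6). Advance 2.
Byte at offset 18: 0xE1 = 11100001 → 3-byte char (#7). Advance 3.
Byte at offset 21: 0xF0 = 11110000 → 4-byte char (#8). Advance 4.
Byte at offset 25: 0xEB = 11101011 → 3-byte char (#9). Advance 3.
Reached end at offset 28 after 9 code points.

9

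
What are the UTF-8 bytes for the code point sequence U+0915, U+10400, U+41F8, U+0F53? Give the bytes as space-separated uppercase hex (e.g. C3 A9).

U+0915: 3-byte form → E0 A4 95.
U+10400: 4-byte form → F0 90 90 80.
U+41F8: 3-byte form → E4 87 B8.
U+0F53: 3-byte form → E0 BD 93.
Concatenated (13 bytes): E0 A4 95 F0 90 90 80 E4 87 B8 E0 BD 93.

E0 A4 95 F0 90 90 80 E4 87 B8 E0 BD 93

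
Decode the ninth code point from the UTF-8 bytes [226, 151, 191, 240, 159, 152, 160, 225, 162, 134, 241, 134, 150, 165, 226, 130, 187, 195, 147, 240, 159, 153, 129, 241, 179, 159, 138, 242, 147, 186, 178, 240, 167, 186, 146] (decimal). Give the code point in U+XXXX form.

U+93EB2

Offset 0: leading byte 0xE2 = 11100010 → 3-byte char #1 = E2 97 BF.
Offset 3: leading byte 0xF0 = 11110000 → 4-byte char #2 = F0 9F 98 A0.
Offset 7: leading byte 0xE1 = 11100001 → 3-byte char #3 = E1 A2 86.
Offset 10: leading byte 0xF1 = 11110001 → 4-byte char #4 = F1 86 96 A5.
Offset 14: leading byte 0xE2 = 11100010 → 3-byte char #5 = E2 82 BB.
Offset 17: leading byte 0xC3 = 11000011 → 2-byte char #6 = C3 93.
Offset 19: leading byte 0xF0 = 11110000 → 4-byte char #7 = F0 9F 99 81.
Offset 23: leading byte 0xF1 = 11110001 → 4-byte char #8 = F1 B3 9F 8A.
Offset 27: leading byte 0xF2 = 11110010 → 4-byte char #9 = F2 93 BA B2.
Leading byte 0xF2 = 11110010 matches 11110xxx → 4-byte sequence.
Byte 1: 0xF2 = 11110010, payload 010 (3 bits).
Byte 2: 0x93 = 10010011 (10xxxxxx ✓), payload 010011.
Byte 3: 0xBA = 10111010 (10xxxxxx ✓), payload 111010.
Byte 4: 0xB2 = 10110010 (10xxxxxx ✓), payload 110010.
Concatenate: 010010011111010110010 = 0x93EB2 (21 bits → U+93EB2).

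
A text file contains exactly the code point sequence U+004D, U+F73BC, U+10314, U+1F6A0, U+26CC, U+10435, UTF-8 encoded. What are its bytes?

4D F3 B7 8E BC F0 90 8C 94 F0 9F 9A A0 E2 9B 8C F0 90 90 B5

U+004D: 1-byte form → 4D.
U+F73BC: 4-byte form → F3 B7 8E BC.
U+10314: 4-byte form → F0 90 8C 94.
U+1F6A0: 4-byte form → F0 9F 9A A0.
U+26CC: 3-byte form → E2 9B 8C.
U+10435: 4-byte form → F0 90 90 B5.
Concatenated (20 bytes): 4D F3 B7 8E BC F0 90 8C 94 F0 9F 9A A0 E2 9B 8C F0 90 90 B5.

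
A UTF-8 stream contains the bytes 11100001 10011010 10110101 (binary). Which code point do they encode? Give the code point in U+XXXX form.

U+16B5

Leading byte 0xE1 = 11100001 matches 1110xxxx → 3-byte sequence.
Byte 1: 0xE1 = 11100001, payload 0001 (4 bits).
Byte 2: 0x9A = 10011010 (10xxxxxx ✓), payload 011010.
Byte 3: 0xB5 = 10110101 (10xxxxxx ✓), payload 110101.
Concatenate: 0001011010110101 = 0x16B5 (16 bits → U+16B5).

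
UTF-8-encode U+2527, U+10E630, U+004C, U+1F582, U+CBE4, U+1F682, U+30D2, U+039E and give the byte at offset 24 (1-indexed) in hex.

1-indexed offset 24 is 0-indexed offset 23.
U+2527 → 3-byte form E2 94 A7 at offsets 0–2.
U+10E630 → 4-byte form F4 8E 98 B0 at offsets 3–6.
U+004C → 1-byte form 4C at offsets 7–7.
U+1F582 → 4-byte form F0 9F 96 82 at offsets 8–11.
U+CBE4 → 3-byte form EC AF A4 at offsets 12–14.
U+1F682 → 4-byte form F0 9F 9A 82 at offsets 15–18.
U+30D2 → 3-byte form E3 83 92 at offsets 19–21.
U+039E → 2-byte form CE 9E at offsets 22–23.
Offset 23 falls in char 8's range; it's byte 2 of CE 9E = 0x9E.

0x9E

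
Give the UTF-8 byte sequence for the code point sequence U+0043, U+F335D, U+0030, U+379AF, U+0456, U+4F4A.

U+0043: 1-byte form → 43.
U+F335D: 4-byte form → F3 B3 8D 9D.
U+0030: 1-byte form → 30.
U+379AF: 4-byte form → F0 B7 A6 AF.
U+0456: 2-byte form → D1 96.
U+4F4A: 3-byte form → E4 BD 8A.
Concatenated (15 bytes): 43 F3 B3 8D 9D 30 F0 B7 A6 AF D1 96 E4 BD 8A.

43 F3 B3 8D 9D 30 F0 B7 A6 AF D1 96 E4 BD 8A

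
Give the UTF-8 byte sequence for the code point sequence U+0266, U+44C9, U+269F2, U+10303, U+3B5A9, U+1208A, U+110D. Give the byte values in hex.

C9 A6 E4 93 89 F0 A6 A7 B2 F0 90 8C 83 F0 BB 96 A9 F0 92 82 8A E1 84 8D

U+0266: 2-byte form → C9 A6.
U+44C9: 3-byte form → E4 93 89.
U+269F2: 4-byte form → F0 A6 A7 B2.
U+10303: 4-byte form → F0 90 8C 83.
U+3B5A9: 4-byte form → F0 BB 96 A9.
U+1208A: 4-byte form → F0 92 82 8A.
U+110D: 3-byte form → E1 84 8D.
Concatenated (24 bytes): C9 A6 E4 93 89 F0 A6 A7 B2 F0 90 8C 83 F0 BB 96 A9 F0 92 82 8A E1 84 8D.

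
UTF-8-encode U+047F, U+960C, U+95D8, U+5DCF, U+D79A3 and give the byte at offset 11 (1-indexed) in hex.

1-indexed offset 11 is 0-indexed offset 10.
U+047F → 2-byte form D1 BF at offsets 0–1.
U+960C → 3-byte form E9 98 8C at offsets 2–4.
U+95D8 → 3-byte form E9 97 98 at offsets 5–7.
U+5DCF → 3-byte form E5 B7 8F at offsets 8–10.
Offset 10 falls in char 4's range; it's byte 3 of E5 B7 8F = 0x8F.

0x8F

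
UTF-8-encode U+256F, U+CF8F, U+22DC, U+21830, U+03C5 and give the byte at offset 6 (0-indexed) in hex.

U+256F → 3-byte form E2 95 AF at offsets 0–2.
U+CF8F → 3-byte form EC BE 8F at offsets 3–5.
U+22DC → 3-byte form E2 8B 9C at offsets 6–8.
Offset 6 falls in char 3's range; it's byte 1 of E2 8B 9C = 0xE2.

0xE2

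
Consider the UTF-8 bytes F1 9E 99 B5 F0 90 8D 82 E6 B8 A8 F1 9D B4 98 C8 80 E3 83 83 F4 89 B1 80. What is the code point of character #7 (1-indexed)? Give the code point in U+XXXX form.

Offset 0: leading byte 0xF1 = 11110001 → 4-byte char #1 = F1 9E 99 B5.
Offset 4: leading byte 0xF0 = 11110000 → 4-byte char #2 = F0 90 8D 82.
Offset 8: leading byte 0xE6 = 11100110 → 3-byte char #3 = E6 B8 A8.
Offset 11: leading byte 0xF1 = 11110001 → 4-byte char #4 = F1 9D B4 98.
Offset 15: leading byte 0xC8 = 11001000 → 2-byte char #5 = C8 80.
Offset 17: leading byte 0xE3 = 11100011 → 3-byte char #6 = E3 83 83.
Offset 20: leading byte 0xF4 = 11110100 → 4-byte char #7 = F4 89 B1 80.
Leading byte 0xF4 = 11110100 matches 11110xxx → 4-byte sequence.
Byte 1: 0xF4 = 11110100, payload 100 (3 bits).
Byte 2: 0x89 = 10001001 (10xxxxxx ✓), payload 001001.
Byte 3: 0xB1 = 10110001 (10xxxxxx ✓), payload 110001.
Byte 4: 0x80 = 10000000 (10xxxxxx ✓), payload 000000.
Concatenate: 100001001110001000000 = 0x109C40 (21 bits → U+109C40).

U+109C40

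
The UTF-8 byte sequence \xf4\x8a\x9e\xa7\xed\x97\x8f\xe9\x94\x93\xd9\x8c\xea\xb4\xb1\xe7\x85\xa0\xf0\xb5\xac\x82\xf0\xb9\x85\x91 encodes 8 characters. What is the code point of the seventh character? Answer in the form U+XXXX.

Offset 0: leading byte 0xF4 = 11110100 → 4-byte char #1 = F4 8A 9E A7.
Offset 4: leading byte 0xED = 11101101 → 3-byte char #2 = ED 97 8F.
Offset 7: leading byte 0xE9 = 11101001 → 3-byte char #3 = E9 94 93.
Offset 10: leading byte 0xD9 = 11011001 → 2-byte char #4 = D9 8C.
Offset 12: leading byte 0xEA = 11101010 → 3-byte char #5 = EA B4 B1.
Offset 15: leading byte 0xE7 = 11100111 → 3-byte char #6 = E7 85 A0.
Offset 18: leading byte 0xF0 = 11110000 → 4-byte char #7 = F0 B5 AC 82.
Leading byte 0xF0 = 11110000 matches 11110xxx → 4-byte sequence.
Byte 1: 0xF0 = 11110000, payload 000 (3 bits).
Byte 2: 0xB5 = 10110101 (10xxxxxx ✓), payload 110101.
Byte 3: 0xAC = 10101100 (10xxxxxx ✓), payload 101100.
Byte 4: 0x82 = 10000010 (10xxxxxx ✓), payload 000010.
Concatenate: 000110101101100000010 = 0x35B02 (21 bits → U+35B02).

U+35B02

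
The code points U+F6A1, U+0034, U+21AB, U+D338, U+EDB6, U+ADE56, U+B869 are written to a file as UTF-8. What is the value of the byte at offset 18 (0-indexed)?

0xA1

U+F6A1 → 3-byte form EF 9A A1 at offsets 0–2.
U+0034 → 1-byte form 34 at offsets 3–3.
U+21AB → 3-byte form E2 86 AB at offsets 4–6.
U+D338 → 3-byte form ED 8C B8 at offsets 7–9.
U+EDB6 → 3-byte form EE B6 B6 at offsets 10–12.
U+ADE56 → 4-byte form F2 AD B9 96 at offsets 13–16.
U+B869 → 3-byte form EB A1 A9 at offsets 17–19.
Offset 18 falls in char 7's range; it's byte 2 of EB A1 A9 = 0xA1.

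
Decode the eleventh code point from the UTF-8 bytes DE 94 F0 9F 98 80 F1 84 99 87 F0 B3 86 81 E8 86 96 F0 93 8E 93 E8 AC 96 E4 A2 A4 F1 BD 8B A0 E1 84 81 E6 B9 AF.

Offset 0: leading byte 0xDE = 11011110 → 2-byte char #1 = DE 94.
Offset 2: leading byte 0xF0 = 11110000 → 4-byte char #2 = F0 9F 98 80.
Offset 6: leading byte 0xF1 = 11110001 → 4-byte char #3 = F1 84 99 87.
Offset 10: leading byte 0xF0 = 11110000 → 4-byte char #4 = F0 B3 86 81.
Offset 14: leading byte 0xE8 = 11101000 → 3-byte char #5 = E8 86 96.
Offset 17: leading byte 0xF0 = 11110000 → 4-byte char #6 = F0 93 8E 93.
Offset 21: leading byte 0xE8 = 11101000 → 3-byte char #7 = E8 AC 96.
Offset 24: leading byte 0xE4 = 11100100 → 3-byte char #8 = E4 A2 A4.
Offset 27: leading byte 0xF1 = 11110001 → 4-byte char #9 = F1 BD 8B A0.
Offset 31: leading byte 0xE1 = 11100001 → 3-byte char #10 = E1 84 81.
Offset 34: leading byte 0xE6 = 11100110 → 3-byte char #11 = E6 B9 AF.
Leading byte 0xE6 = 11100110 matches 1110xxxx → 3-byte sequence.
Byte 1: 0xE6 = 11100110, payload 0110 (4 bits).
Byte 2: 0xB9 = 10111001 (10xxxxxx ✓), payload 111001.
Byte 3: 0xAF = 10101111 (10xxxxxx ✓), payload 101111.
Concatenate: 0110111001101111 = 0x6E6F (16 bits → U+6E6F).

U+6E6F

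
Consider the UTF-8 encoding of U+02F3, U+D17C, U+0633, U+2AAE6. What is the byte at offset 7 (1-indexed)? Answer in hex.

0xB3

1-indexed offset 7 is 0-indexed offset 6.
U+02F3 → 2-byte form CB B3 at offsets 0–1.
U+D17C → 3-byte form ED 85 BC at offsets 2–4.
U+0633 → 2-byte form D8 B3 at offsets 5–6.
Offset 6 falls in char 3's range; it's byte 2 of D8 B3 = 0xB3.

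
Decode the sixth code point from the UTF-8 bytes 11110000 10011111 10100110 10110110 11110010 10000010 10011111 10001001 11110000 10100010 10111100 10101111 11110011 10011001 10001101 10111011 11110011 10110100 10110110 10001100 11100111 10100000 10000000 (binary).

Offset 0: leading byte 0xF0 = 11110000 → 4-byte char #1 = F0 9F A6 B6.
Offset 4: leading byte 0xF2 = 11110010 → 4-byte char #2 = F2 82 9F 89.
Offset 8: leading byte 0xF0 = 11110000 → 4-byte char #3 = F0 A2 BC AF.
Offset 12: leading byte 0xF3 = 11110011 → 4-byte char #4 = F3 99 8D BB.
Offset 16: leading byte 0xF3 = 11110011 → 4-byte char #5 = F3 B4 B6 8C.
Offset 20: leading byte 0xE7 = 11100111 → 3-byte char #6 = E7 A0 80.
Leading byte 0xE7 = 11100111 matches 1110xxxx → 3-byte sequence.
Byte 1: 0xE7 = 11100111, payload 0111 (4 bits).
Byte 2: 0xA0 = 10100000 (10xxxxxx ✓), payload 100000.
Byte 3: 0x80 = 10000000 (10xxxxxx ✓), payload 000000.
Concatenate: 0111100000000000 = 0x7800 (16 bits → U+7800).

U+7800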